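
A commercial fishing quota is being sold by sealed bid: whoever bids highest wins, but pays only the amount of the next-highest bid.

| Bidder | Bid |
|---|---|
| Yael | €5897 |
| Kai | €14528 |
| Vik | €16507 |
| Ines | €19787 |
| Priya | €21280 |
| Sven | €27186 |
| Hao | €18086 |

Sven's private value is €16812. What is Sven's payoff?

−€4468

Highest bid: Sven at €27186, so Sven wins.
Second-highest bid: Priya at €21280 — that is the price the winner pays.
Sven's payoff = value − price = €16812 − €21280 = −€4468.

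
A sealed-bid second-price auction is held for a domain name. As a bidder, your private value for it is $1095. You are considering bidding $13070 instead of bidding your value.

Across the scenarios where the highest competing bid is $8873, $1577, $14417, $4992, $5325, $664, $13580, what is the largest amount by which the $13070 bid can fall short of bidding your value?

$8873: truthful gives $0, deviation gives −$7778 → loss $7778.
$1577: truthful gives $0, deviation gives −$482 → loss $482.
$14417: same outcome either way → loss $0.
$4992: truthful gives $0, deviation gives −$3897 → loss $3897.
$5325: truthful gives $0, deviation gives −$4230 → loss $4230.
$664: same outcome either way → loss $0.
$13580: same outcome either way → loss $0.
Maximum loss: $7778.

$7778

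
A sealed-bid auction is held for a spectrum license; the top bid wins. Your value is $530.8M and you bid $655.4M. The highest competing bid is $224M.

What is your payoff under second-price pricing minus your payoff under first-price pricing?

You have the highest bid, so you win under either rule.
Second-price: pay $224M → payoff $306.8M.
First-price: pay your own bid $655.4M → payoff −$124.6M.
Difference = $306.8M − (−$124.6M) = $431.4M.

$431.4M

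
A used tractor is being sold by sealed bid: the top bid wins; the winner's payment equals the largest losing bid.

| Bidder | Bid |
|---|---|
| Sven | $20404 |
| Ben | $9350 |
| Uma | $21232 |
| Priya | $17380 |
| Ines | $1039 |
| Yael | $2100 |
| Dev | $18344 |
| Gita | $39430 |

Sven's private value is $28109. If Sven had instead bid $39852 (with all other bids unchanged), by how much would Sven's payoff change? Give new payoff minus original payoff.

−$11321

The highest bid among the other bidders is $39430; Sven's bid doesn't change that.
Original bid $20404: Sven is not highest (top rival bid is $39430); payoff $0.
Alternative bid $39852: Sven is highest, pays the top rival bid $39430; payoff $28109 − $39430 = −$11321.
Change in payoff = −$11321 − ($0) = −$11321.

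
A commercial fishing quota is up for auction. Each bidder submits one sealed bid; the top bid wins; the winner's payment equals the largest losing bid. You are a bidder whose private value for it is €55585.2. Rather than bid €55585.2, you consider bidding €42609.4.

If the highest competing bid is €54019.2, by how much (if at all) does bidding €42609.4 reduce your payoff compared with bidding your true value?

€1566

Bidding your value €55585.2: you win (since €55585.2 > €54019.2) and pay €54019.2. Payoff €1566.
Bidding €42609.4: you lose. Payoff €0.
The competing bid €54019.2 lies between your shaded bid and your value, so underbidding forfeits an item you could have won at a profitable price.
Loss from deviating = €1566 − (€0) = €1566.
In a second-price auction your bid sets only whether you win, not what you pay, so bidding your true value is weakly dominant.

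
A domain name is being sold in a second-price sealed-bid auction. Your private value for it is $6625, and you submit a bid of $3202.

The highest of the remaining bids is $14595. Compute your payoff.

$0

Your bid $3202 is below the highest competing bid $14595, so you lose.
A losing bidder pays nothing and receives nothing: payoff = $0.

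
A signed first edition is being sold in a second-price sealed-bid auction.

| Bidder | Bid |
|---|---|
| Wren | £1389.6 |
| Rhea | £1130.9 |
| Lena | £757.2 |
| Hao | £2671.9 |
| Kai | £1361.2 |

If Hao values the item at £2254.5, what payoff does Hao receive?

£864.9

Highest bid: Hao at £2671.9, so Hao wins.
Second-highest bid: Wren at £1389.6 — that is the price the winner pays.
Hao's payoff = value − price = £2254.5 − £1389.6 = £864.9.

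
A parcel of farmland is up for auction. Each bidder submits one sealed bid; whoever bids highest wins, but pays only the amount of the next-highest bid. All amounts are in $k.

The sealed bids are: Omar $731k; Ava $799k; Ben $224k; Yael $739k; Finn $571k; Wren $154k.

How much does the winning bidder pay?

Highest bid: Ava at $799k, so Ava wins.
Second-highest bid: Yael at $739k — that is the price the winner pays.

$739k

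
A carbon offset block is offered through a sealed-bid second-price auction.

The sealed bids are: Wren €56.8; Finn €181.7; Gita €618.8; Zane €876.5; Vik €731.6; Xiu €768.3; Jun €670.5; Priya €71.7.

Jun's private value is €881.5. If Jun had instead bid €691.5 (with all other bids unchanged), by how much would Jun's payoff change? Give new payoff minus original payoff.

The highest bid among the other bidders is €876.5; Jun's bid doesn't change that.
Original bid €670.5: Jun is not highest (top rival bid is €876.5); payoff €0.
Alternative bid €691.5: Jun is not highest (top rival bid is €876.5); payoff €0.
Change in payoff = €0 − (€0) = €0.

€0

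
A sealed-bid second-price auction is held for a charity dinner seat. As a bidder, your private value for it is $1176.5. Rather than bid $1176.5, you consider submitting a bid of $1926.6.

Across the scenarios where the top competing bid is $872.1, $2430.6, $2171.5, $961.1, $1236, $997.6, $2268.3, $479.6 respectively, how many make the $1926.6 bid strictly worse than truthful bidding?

1

The deviation hurts exactly when the highest competing bid lies strictly between $1176.5 and $1926.6 — overbidding then wins at a price above your value.
$872.1: below both → same outcome either way.
$2430.6: above both → same outcome either way.
$2171.5: above both → same outcome either way.
$961.1: below both → same outcome either way.
$1236: inside the interval → strictly worse (loss $59.5).
$997.6: below both → same outcome either way.
$2268.3: above both → same outcome either way.
$479.6: below both → same outcome either way.
Count: 1.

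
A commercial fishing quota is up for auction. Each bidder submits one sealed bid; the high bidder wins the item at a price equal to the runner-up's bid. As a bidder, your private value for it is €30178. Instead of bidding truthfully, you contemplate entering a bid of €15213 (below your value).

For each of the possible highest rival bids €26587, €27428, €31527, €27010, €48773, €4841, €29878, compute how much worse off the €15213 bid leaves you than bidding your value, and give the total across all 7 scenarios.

The deviation costs you only when the competing bid falls strictly between €15213 and €30178; elsewhere both bids give the same outcome.
€26587: truthful payoff €3591, deviation payoff €0 → loss €3591.
€27428: truthful payoff €2750, deviation payoff €0 → loss €2750.
€31527: outcomes coincide → loss €0.
€27010: truthful payoff €3168, deviation payoff €0 → loss €3168.
€48773: outcomes coincide → loss €0.
€4841: outcomes coincide → loss €0.
€29878: truthful payoff €300, deviation payoff €0 → loss €300.
Total loss = €3591 + €2750 + €3168 + €300 = €9809.
Because the price is fixed by the runner-up's bid, deviating from your value can only change a good outcome into a bad one — never the reverse.

€9809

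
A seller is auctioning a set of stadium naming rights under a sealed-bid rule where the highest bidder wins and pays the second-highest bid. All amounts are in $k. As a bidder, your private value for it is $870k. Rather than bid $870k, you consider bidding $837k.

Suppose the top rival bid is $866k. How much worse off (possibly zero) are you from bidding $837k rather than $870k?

Bidding your value $870k: you win (since $870k > $866k) and pay $866k. Payoff $4k.
Bidding $837k: you lose. Payoff $0k.
The competing bid $866k lies between your shaded bid and your value, so underbidding forfeits an item you could have won at a profitable price.
Loss from deviating = $4k − ($0k) = $4k.
In a second-price auction your bid sets only whether you win, not what you pay, so bidding your true value is weakly dominant.

$4k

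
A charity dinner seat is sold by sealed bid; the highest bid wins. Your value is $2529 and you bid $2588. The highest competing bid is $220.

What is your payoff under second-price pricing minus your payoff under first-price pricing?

You have the highest bid, so you win under either rule.
Second-price: pay $220 → payoff $2309.
First-price: pay your own bid $2588 → payoff −$59.
Difference = $2309 − (−$59) = $2368.

$2368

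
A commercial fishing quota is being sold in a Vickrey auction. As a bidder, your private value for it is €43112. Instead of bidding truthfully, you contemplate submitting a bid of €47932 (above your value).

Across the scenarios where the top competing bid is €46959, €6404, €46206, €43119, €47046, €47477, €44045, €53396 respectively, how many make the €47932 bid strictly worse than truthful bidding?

The deviation hurts exactly when the highest competing bid lies strictly between €43112 and €47932 — overbidding then wins at a price above your value.
€46959: inside the interval → strictly worse (loss €3847).
€6404: below both → same outcome either way.
€46206: inside the interval → strictly worse (loss €3094).
€43119: inside the interval → strictly worse (loss €7).
€47046: inside the interval → strictly worse (loss €3934).
€47477: inside the interval → strictly worse (loss €4365).
€44045: inside the interval → strictly worse (loss €933).
€53396: above both → same outcome either way.
Count: 6.

6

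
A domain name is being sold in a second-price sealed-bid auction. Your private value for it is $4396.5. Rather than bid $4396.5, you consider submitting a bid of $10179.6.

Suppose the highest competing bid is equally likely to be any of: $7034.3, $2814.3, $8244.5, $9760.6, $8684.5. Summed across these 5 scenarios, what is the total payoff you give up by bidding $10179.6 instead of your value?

The deviation costs you only when the competing bid falls strictly between $4396.5 and $10179.6; elsewhere both bids give the same outcome.
$7034.3: truthful payoff $0, deviation payoff −$2637.8 → loss $2637.8.
$2814.3: outcomes coincide → loss $0.
$8244.5: truthful payoff $0, deviation payoff −$3848 → loss $3848.
$9760.6: truthful payoff $0, deviation payoff −$5364.1 → loss $5364.1.
$8684.5: truthful payoff $0, deviation payoff −$4288 → loss $4288.
Total loss = $2637.8 + $3848 + $5364.1 + $4288 = $16137.9.
Truthful bidding weakly dominates here: raising your bid can only win items priced above your value, and lowering it can only forfeit items priced below.

$16137.9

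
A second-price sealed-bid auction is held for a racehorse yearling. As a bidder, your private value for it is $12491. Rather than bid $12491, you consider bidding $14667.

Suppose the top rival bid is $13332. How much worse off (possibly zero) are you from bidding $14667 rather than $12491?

Bidding your value $12491: you lose (since $12491 < $13332). Payoff $0.
Bidding $14667: you win and pay $13332. Payoff $12491 − $13332 = −$841.
The competing bid $13332 lies between your value and your inflated bid, so overbidding wins an item priced above your value.
Loss from deviating = $0 − (−$841) = $841.

$841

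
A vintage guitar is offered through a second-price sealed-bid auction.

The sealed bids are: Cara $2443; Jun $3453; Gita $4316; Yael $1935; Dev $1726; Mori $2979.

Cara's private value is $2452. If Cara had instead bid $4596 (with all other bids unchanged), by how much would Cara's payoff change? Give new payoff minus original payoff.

−$1864

The highest bid among the other bidders is $4316; Cara's bid doesn't change that.
Original bid $2443: Cara is not highest (top rival bid is $4316); payoff $0.
Alternative bid $4596: Cara is highest, pays the top rival bid $4316; payoff $2452 − $4316 = −$1864.
Change in payoff = −$1864 − ($0) = −$1864.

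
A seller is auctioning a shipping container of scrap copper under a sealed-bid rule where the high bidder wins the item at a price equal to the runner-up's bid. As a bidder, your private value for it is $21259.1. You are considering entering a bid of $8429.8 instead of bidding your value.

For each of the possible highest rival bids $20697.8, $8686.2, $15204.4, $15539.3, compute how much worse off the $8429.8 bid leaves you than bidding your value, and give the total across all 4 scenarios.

$24908.7

The deviation costs you only when the competing bid falls strictly between $8429.8 and $21259.1; elsewhere both bids give the same outcome.
$20697.8: truthful payoff $561.3, deviation payoff $0 → loss $561.3.
$8686.2: truthful payoff $12572.9, deviation payoff $0 → loss $12572.9.
$15204.4: truthful payoff $6054.7, deviation payoff $0 → loss $6054.7.
$15539.3: truthful payoff $5719.8, deviation payoff $0 → loss $5719.8.
Total loss = $561.3 + $12572.9 + $6054.7 + $5719.8 = $24908.7.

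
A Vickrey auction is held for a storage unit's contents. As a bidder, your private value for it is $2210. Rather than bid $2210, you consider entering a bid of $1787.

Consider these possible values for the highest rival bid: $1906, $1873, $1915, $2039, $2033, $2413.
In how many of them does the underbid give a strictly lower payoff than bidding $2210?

5

The deviation hurts exactly when the highest competing bid lies strictly between $1787 and $2210 — underbidding then forfeits a profitable win.
$1906: inside the interval → strictly worse (loss $304).
$1873: inside the interval → strictly worse (loss $337).
$1915: inside the interval → strictly worse (loss $295).
$2039: inside the interval → strictly worse (loss $171).
$2033: inside the interval → strictly worse (loss $177).
$2413: above both → same outcome either way.
Count: 5.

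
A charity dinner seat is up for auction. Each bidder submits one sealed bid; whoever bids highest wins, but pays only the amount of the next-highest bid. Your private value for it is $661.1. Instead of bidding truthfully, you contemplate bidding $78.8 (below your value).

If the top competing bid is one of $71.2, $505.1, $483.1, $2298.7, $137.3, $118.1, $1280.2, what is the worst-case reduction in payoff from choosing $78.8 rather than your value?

$543

$71.2: same outcome either way → loss $0.
$505.1: truthful gives $156, deviation gives $0 → loss $156.
$483.1: truthful gives $178, deviation gives $0 → loss $178.
$2298.7: same outcome either way → loss $0.
$137.3: truthful gives $523.8, deviation gives $0 → loss $523.8.
$118.1: truthful gives $543, deviation gives $0 → loss $543.
$1280.2: same outcome either way → loss $0.
Maximum loss: $543.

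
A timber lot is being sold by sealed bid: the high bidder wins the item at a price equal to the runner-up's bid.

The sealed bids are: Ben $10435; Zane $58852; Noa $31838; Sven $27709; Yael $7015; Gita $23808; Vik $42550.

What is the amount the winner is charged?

$42550

Highest bid: Zane at $58852, so Zane wins.
Second-highest bid: Vik at $42550 — that is the price the winner pays.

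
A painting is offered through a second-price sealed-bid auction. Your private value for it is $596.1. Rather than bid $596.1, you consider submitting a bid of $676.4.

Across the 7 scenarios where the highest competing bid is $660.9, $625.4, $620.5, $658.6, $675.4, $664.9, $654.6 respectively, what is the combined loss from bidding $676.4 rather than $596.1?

The deviation costs you only when the competing bid falls strictly between $596.1 and $676.4; elsewhere both bids give the same outcome.
$660.9: truthful payoff $0, deviation payoff −$64.8 → loss $64.8.
$625.4: truthful payoff $0, deviation payoff −$29.3 → loss $29.3.
$620.5: truthful payoff $0, deviation payoff −$24.4 → loss $24.4.
$658.6: truthful payoff $0, deviation payoff −$62.5 → loss $62.5.
$675.4: truthful payoff $0, deviation payoff −$79.3 → loss $79.3.
$664.9: truthful payoff $0, deviation payoff −$68.8 → loss $68.8.
$654.6: truthful payoff $0, deviation payoff −$58.5 → loss $58.5.
Total loss = $64.8 + $29.3 + $24.4 + $62.5 + $79.3 + $68.8 + $58.5 = $387.6.
In a second-price auction your bid sets only whether you win, not what you pay, so bidding your true value is weakly dominant.

$387.6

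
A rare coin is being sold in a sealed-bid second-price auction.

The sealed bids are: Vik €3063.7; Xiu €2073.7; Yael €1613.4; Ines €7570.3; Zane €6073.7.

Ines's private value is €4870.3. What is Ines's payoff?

Highest bid: Ines at €7570.3, so Ines wins.
Second-highest bid: Zane at €6073.7 — that is the price the winner pays.
Ines's payoff = value − price = €4870.3 − €6073.7 = −€1203.4.

−€1203.4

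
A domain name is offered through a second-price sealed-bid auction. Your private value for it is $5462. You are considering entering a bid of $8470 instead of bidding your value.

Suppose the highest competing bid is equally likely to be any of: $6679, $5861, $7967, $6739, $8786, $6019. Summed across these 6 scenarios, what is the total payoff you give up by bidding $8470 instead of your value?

The deviation costs you only when the competing bid falls strictly between $5462 and $8470; elsewhere both bids give the same outcome.
$6679: truthful payoff $0, deviation payoff −$1217 → loss $1217.
$5861: truthful payoff $0, deviation payoff −$399 → loss $399.
$7967: truthful payoff $0, deviation payoff −$2505 → loss $2505.
$6739: truthful payoff $0, deviation payoff −$1277 → loss $1277.
$8786: outcomes coincide → loss $0.
$6019: truthful payoff $0, deviation payoff −$557 → loss $557.
Total loss = $1217 + $399 + $2505 + $1277 + $557 = $5955.
Because the price is fixed by the runner-up's bid, deviating from your value can only change a good outcome into a bad one — never the reverse.

$5955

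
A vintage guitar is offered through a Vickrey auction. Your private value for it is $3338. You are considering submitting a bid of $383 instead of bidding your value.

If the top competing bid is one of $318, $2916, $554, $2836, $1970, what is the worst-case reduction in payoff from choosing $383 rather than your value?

$2784

$318: same outcome either way → loss $0.
$2916: truthful gives $422, deviation gives $0 → loss $422.
$554: truthful gives $2784, deviation gives $0 → loss $2784.
$2836: truthful gives $502, deviation gives $0 → loss $502.
$1970: truthful gives $1368, deviation gives $0 → loss $1368.
Maximum loss: $2784.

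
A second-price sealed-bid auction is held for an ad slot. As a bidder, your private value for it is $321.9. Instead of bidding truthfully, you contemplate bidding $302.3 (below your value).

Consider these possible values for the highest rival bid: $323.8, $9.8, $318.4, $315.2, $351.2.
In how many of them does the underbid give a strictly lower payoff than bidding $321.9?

2

The deviation hurts exactly when the highest competing bid lies strictly between $302.3 and $321.9 — underbidding then forfeits a profitable win.
$323.8: above both → same outcome either way.
$9.8: below both → same outcome either way.
$318.4: inside the interval → strictly worse (loss $3.5).
$315.2: inside the interval → strictly worse (loss $6.7).
$351.2: above both → same outcome either way.
Count: 2.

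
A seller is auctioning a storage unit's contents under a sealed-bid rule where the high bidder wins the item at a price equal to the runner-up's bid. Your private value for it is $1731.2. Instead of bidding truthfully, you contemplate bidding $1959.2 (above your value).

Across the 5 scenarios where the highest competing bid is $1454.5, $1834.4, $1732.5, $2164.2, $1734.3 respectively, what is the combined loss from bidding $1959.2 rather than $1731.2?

The deviation costs you only when the competing bid falls strictly between $1731.2 and $1959.2; elsewhere both bids give the same outcome.
$1454.5: outcomes coincide → loss $0.
$1834.4: truthful payoff $0, deviation payoff −$103.2 → loss $103.2.
$1732.5: truthful payoff $0, deviation payoff −$1.3 → loss $1.3.
$2164.2: outcomes coincide → loss $0.
$1734.3: truthful payoff $0, deviation payoff −$3.1 → loss $3.1.
Total loss = $103.2 + $1.3 + $3.1 = $107.6.
In a second-price auction your bid sets only whether you win, not what you pay, so bidding your true value is weakly dominant.

$107.6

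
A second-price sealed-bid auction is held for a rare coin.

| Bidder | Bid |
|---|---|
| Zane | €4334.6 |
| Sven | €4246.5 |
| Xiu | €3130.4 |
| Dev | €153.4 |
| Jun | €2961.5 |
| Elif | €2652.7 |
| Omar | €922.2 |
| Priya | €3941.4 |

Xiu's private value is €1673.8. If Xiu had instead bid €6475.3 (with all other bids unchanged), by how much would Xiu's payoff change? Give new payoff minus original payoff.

−€2660.8

The highest bid among the other bidders is €4334.6; Xiu's bid doesn't change that.
Original bid €3130.4: Xiu is not highest (top rival bid is €4334.6); payoff €0.
Alternative bid €6475.3: Xiu is highest, pays the top rival bid €4334.6; payoff €1673.8 − €4334.6 = −€2660.8.
Change in payoff = −€2660.8 − (€0) = −€2660.8.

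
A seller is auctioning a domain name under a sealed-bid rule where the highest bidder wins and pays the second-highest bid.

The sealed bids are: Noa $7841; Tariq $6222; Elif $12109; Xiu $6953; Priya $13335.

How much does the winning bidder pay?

Highest bid: Priya at $13335, so Priya wins.
Second-highest bid: Elif at $12109 — that is the price the winner pays.

$12109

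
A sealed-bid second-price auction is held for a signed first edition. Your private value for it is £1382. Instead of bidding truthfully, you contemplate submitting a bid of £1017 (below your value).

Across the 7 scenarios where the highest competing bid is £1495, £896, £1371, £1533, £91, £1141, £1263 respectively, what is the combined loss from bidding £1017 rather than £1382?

£371

The deviation costs you only when the competing bid falls strictly between £1017 and £1382; elsewhere both bids give the same outcome.
£1495: outcomes coincide → loss £0.
£896: outcomes coincide → loss £0.
£1371: truthful payoff £11, deviation payoff £0 → loss £11.
£1533: outcomes coincide → loss £0.
£91: outcomes coincide → loss £0.
£1141: truthful payoff £241, deviation payoff £0 → loss £241.
£1263: truthful payoff £119, deviation payoff £0 → loss £119.
Total loss = £11 + £241 + £119 = £371.
In a second-price auction your bid sets only whether you win, not what you pay, so bidding your true value is weakly dominant.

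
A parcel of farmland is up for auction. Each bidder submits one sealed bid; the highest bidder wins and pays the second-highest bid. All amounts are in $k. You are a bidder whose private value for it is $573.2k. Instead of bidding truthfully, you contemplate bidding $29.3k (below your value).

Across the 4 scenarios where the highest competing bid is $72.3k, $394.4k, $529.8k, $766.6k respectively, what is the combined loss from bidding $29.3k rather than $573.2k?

The deviation costs you only when the competing bid falls strictly between $29.3k and $573.2k; elsewhere both bids give the same outcome.
$72.3k: truthful payoff $500.9k, deviation payoff $0k → loss $500.9k.
$394.4k: truthful payoff $178.8k, deviation payoff $0k → loss $178.8k.
$529.8k: truthful payoff $43.4k, deviation payoff $0k → loss $43.4k.
$766.6k: outcomes coincide → loss $0k.
Total loss = $500.9k + $178.8k + $43.4k = $723.1k.

$723.1k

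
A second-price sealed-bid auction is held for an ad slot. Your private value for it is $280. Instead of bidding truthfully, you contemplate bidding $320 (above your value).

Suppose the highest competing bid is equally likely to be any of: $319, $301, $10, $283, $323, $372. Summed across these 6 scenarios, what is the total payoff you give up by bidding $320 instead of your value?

The deviation costs you only when the competing bid falls strictly between $280 and $320; elsewhere both bids give the same outcome.
$319: truthful payoff $0, deviation payoff −$39 → loss $39.
$301: truthful payoff $0, deviation payoff −$21 → loss $21.
$10: outcomes coincide → loss $0.
$283: truthful payoff $0, deviation payoff −$3 → loss $3.
$323: outcomes coincide → loss $0.
$372: outcomes coincide → loss $0.
Total loss = $39 + $21 + $3 = $63.

$63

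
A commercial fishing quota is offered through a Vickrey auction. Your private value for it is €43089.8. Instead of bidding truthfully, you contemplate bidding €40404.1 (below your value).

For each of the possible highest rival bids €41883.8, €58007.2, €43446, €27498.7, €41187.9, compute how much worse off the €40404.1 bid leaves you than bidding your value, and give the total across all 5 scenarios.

The deviation costs you only when the competing bid falls strictly between €40404.1 and €43089.8; elsewhere both bids give the same outcome.
€41883.8: truthful payoff €1206, deviation payoff €0 → loss €1206.
€58007.2: outcomes coincide → loss €0.
€43446: outcomes coincide → loss €0.
€27498.7: outcomes coincide → loss €0.
€41187.9: truthful payoff €1901.9, deviation payoff €0 → loss €1901.9.
Total loss = €1206 + €1901.9 = €3107.9.

€3107.9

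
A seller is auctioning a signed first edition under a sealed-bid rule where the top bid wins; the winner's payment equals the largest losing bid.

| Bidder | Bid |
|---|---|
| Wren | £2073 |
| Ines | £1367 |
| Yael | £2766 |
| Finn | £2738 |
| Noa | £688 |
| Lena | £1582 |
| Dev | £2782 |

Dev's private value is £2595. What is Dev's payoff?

Highest bid: Dev at £2782, so Dev wins.
Second-highest bid: Yael at £2766 — that is the price the winner pays.
Dev's payoff = value − price = £2595 − £2766 = −£171.

−£171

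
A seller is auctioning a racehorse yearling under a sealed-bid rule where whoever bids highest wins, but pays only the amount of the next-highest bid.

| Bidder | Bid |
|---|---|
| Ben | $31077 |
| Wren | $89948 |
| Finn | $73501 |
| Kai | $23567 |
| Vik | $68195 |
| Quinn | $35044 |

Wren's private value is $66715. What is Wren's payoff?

−$6786

Highest bid: Wren at $89948, so Wren wins.
Second-highest bid: Finn at $73501 — that is the price the winner pays.
Wren's payoff = value − price = $66715 − $73501 = −$6786.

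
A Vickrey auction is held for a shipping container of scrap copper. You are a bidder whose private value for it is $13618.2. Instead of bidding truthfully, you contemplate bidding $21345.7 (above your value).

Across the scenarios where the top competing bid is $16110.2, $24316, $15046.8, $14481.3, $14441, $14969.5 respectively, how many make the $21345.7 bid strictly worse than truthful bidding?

5

The deviation hurts exactly when the highest competing bid lies strictly between $13618.2 and $21345.7 — overbidding then wins at a price above your value.
$16110.2: inside the interval → strictly worse (loss $2492).
$24316: above both → same outcome either way.
$15046.8: inside the interval → strictly worse (loss $1428.6).
$14481.3: inside the interval → strictly worse (loss $863.1).
$14441: inside the interval → strictly worse (loss $822.8).
$14969.5: inside the interval → strictly worse (loss $1351.3).
Count: 5.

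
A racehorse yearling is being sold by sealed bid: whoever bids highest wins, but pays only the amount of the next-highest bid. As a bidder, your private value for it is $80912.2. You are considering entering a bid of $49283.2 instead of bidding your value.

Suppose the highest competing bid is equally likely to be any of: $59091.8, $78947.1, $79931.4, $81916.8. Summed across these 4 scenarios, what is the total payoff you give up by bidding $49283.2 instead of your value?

The deviation costs you only when the competing bid falls strictly between $49283.2 and $80912.2; elsewhere both bids give the same outcome.
$59091.8: truthful payoff $21820.4, deviation payoff $0 → loss $21820.4.
$78947.1: truthful payoff $1965.1, deviation payoff $0 → loss $1965.1.
$79931.4: truthful payoff $980.8, deviation payoff $0 → loss $980.8.
$81916.8: outcomes coincide → loss $0.
Total loss = $21820.4 + $1965.1 + $980.8 = $24766.3.
Because the price is fixed by the runner-up's bid, deviating from your value can only change a good outcome into a bad one — never the reverse.

$24766.3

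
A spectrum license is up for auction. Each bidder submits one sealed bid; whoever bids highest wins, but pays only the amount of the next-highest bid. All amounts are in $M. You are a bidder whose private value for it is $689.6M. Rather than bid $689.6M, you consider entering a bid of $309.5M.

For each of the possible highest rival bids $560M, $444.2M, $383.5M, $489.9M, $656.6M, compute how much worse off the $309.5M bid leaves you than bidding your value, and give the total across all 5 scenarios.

$913.8M

The deviation costs you only when the competing bid falls strictly between $309.5M and $689.6M; elsewhere both bids give the same outcome.
$560M: truthful payoff $129.6M, deviation payoff $0M → loss $129.6M.
$444.2M: truthful payoff $245.4M, deviation payoff $0M → loss $245.4M.
$383.5M: truthful payoff $306.1M, deviation payoff $0M → loss $306.1M.
$489.9M: truthful payoff $199.7M, deviation payoff $0M → loss $199.7M.
$656.6M: truthful payoff $33M, deviation payoff $0M → loss $33M.
Total loss = $129.6M + $245.4M + $306.1M + $199.7M + $33M = $913.8M.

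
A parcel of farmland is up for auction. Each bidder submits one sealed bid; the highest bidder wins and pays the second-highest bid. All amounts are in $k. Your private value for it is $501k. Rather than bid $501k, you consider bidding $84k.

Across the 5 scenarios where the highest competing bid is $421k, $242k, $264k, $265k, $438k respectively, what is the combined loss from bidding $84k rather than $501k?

The deviation costs you only when the competing bid falls strictly between $84k and $501k; elsewhere both bids give the same outcome.
$421k: truthful payoff $80k, deviation payoff $0k → loss $80k.
$242k: truthful payoff $259k, deviation payoff $0k → loss $259k.
$264k: truthful payoff $237k, deviation payoff $0k → loss $237k.
$265k: truthful payoff $236k, deviation payoff $0k → loss $236k.
$438k: truthful payoff $63k, deviation payoff $0k → loss $63k.
Total loss = $80k + $259k + $237k + $236k + $63k = $875k.

$875k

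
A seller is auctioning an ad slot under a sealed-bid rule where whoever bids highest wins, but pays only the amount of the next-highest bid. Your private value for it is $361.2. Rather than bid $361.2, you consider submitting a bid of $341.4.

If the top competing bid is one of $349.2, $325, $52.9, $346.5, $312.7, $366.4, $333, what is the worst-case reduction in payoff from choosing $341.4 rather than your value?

$14.7

$349.2: truthful gives $12, deviation gives $0 → loss $12.
$325: same outcome either way → loss $0.
$52.9: same outcome either way → loss $0.
$346.5: truthful gives $14.7, deviation gives $0 → loss $14.7.
$312.7: same outcome either way → loss $0.
$366.4: same outcome either way → loss $0.
$333: same outcome either way → loss $0.
Maximum loss: $14.7.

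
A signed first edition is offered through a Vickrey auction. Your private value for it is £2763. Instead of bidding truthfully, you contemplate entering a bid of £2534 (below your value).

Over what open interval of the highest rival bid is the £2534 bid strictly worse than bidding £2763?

(£2534, £2763)

If the competing bid is below £2534, both bids win at the same price — no difference.
If it is above £2763, both bids lose — no difference.
If it lies strictly between £2534 and £2763, bidding your value wins at a price below your value (positive payoff) while bidding £2534 loses (payoff 0).
So the deviation strictly hurts on the open interval (£2534, £2763).
Truthful bidding weakly dominates here: raising your bid can only win items priced above your value, and lowering it can only forfeit items priced below.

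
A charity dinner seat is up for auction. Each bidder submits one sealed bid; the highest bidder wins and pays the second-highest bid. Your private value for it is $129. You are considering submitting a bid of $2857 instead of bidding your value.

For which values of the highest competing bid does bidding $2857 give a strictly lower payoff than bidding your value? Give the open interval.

If the competing bid is below $129, both bids win at the same price — no difference.
If it is above $2857, both bids lose — no difference.
If it lies strictly between $129 and $2857, bidding your value loses (payoff 0) while bidding $2857 wins at a price above your value (payoff negative).
So the deviation strictly hurts on the open interval ($129, $2857).

($129, $2857)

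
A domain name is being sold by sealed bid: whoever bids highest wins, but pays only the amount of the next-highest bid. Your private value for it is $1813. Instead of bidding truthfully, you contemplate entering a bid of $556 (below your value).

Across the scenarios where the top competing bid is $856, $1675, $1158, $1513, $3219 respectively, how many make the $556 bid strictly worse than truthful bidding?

The deviation hurts exactly when the highest competing bid lies strictly between $556 and $1813 — underbidding then forfeits a profitable win.
$856: inside the interval → strictly worse (loss $957).
$1675: inside the interval → strictly worse (loss $138).
$1158: inside the interval → strictly worse (loss $655).
$1513: inside the interval → strictly worse (loss $300).
$3219: above both → same outcome either way.
Count: 4.

4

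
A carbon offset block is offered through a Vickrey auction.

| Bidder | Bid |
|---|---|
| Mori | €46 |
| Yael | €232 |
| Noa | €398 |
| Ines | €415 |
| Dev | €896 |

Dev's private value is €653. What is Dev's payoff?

Highest bid: Dev at €896, so Dev wins.
Second-highest bid: Ines at €415 — that is the price the winner pays.
Dev's payoff = value − price = €653 − €415 = €238.

€238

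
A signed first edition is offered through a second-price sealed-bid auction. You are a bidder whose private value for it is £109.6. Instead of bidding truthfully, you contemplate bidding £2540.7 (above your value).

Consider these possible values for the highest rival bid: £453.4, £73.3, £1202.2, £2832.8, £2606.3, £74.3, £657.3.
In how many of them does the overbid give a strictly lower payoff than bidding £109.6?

The deviation hurts exactly when the highest competing bid lies strictly between £109.6 and £2540.7 — overbidding then wins at a price above your value.
£453.4: inside the interval → strictly worse (loss £343.8).
£73.3: below both → same outcome either way.
£1202.2: inside the interval → strictly worse (loss £1092.6).
£2832.8: above both → same outcome either way.
£2606.3: above both → same outcome either way.
£74.3: below both → same outcome either way.
£657.3: inside the interval → strictly worse (loss £547.7).
Count: 3.

3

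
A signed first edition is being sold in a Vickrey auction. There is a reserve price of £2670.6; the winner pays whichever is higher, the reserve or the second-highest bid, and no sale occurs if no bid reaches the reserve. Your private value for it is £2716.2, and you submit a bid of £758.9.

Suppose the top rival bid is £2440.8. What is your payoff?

Your bid £758.9 is below the highest competing bid £2440.8, so you lose. Payoff £0.

£0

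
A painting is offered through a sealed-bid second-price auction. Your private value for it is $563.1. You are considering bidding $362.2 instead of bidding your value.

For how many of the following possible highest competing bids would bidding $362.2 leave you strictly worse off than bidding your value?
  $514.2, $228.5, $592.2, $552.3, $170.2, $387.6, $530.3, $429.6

The deviation hurts exactly when the highest competing bid lies strictly between $362.2 and $563.1 — underbidding then forfeits a profitable win.
$514.2: inside the interval → strictly worse (loss $48.9).
$228.5: below both → same outcome either way.
$592.2: above both → same outcome either way.
$552.3: inside the interval → strictly worse (loss $10.8).
$170.2: below both → same outcome either way.
$387.6: inside the interval → strictly worse (loss $175.5).
$530.3: inside the interval → strictly worse (loss $32.8).
$429.6: inside the interval → strictly worse (loss $133.5).
Count: 5.

5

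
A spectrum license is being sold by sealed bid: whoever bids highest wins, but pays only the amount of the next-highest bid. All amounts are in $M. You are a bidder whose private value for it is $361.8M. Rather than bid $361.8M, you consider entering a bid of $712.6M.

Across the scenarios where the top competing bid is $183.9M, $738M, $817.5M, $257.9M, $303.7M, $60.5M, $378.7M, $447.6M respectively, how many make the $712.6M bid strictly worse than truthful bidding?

The deviation hurts exactly when the highest competing bid lies strictly between $361.8M and $712.6M — overbidding then wins at a price above your value.
$183.9M: below both → same outcome either way.
$738M: above both → same outcome either way.
$817.5M: above both → same outcome either way.
$257.9M: below both → same outcome either way.
$303.7M: below both → same outcome either way.
$60.5M: below both → same outcome either way.
$378.7M: inside the interval → strictly worse (loss $16.9M).
$447.6M: inside the interval → strictly worse (loss $85.8M).
Count: 2.

2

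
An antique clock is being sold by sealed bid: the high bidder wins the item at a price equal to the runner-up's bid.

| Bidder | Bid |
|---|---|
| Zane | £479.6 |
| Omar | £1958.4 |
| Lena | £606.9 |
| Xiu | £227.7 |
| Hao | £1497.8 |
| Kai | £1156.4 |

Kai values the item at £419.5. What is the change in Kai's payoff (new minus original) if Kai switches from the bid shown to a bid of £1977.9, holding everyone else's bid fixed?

The highest bid among the other bidders is £1958.4; Kai's bid doesn't change that.
Original bid £1156.4: Kai is not highest (top rival bid is £1958.4); payoff £0.
Alternative bid £1977.9: Kai is highest, pays the top rival bid £1958.4; payoff £419.5 − £1958.4 = −£1538.9.
Change in payoff = −£1538.9 − (£0) = −£1538.9.

−£1538.9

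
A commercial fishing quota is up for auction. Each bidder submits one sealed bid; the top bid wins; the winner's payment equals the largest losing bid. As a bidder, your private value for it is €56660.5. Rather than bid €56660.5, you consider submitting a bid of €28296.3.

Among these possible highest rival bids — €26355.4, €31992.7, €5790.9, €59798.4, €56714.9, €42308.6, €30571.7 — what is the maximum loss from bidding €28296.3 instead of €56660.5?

€26088.8

€26355.4: same outcome either way → loss €0.
€31992.7: truthful gives €24667.8, deviation gives €0 → loss €24667.8.
€5790.9: same outcome either way → loss €0.
€59798.4: same outcome either way → loss €0.
€56714.9: same outcome either way → loss €0.
€42308.6: truthful gives €14351.9, deviation gives €0 → loss €14351.9.
€30571.7: truthful gives €26088.8, deviation gives €0 → loss €26088.8.
Maximum loss: €26088.8.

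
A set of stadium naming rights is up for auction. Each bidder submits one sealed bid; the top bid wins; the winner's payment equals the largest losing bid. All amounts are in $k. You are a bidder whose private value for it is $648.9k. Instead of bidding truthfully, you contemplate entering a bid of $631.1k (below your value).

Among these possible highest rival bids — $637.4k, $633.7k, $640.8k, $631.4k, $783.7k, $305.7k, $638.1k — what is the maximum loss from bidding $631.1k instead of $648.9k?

$17.5k

$637.4k: truthful gives $11.5k, deviation gives $0k → loss $11.5k.
$633.7k: truthful gives $15.2k, deviation gives $0k → loss $15.2k.
$640.8k: truthful gives $8.1k, deviation gives $0k → loss $8.1k.
$631.4k: truthful gives $17.5k, deviation gives $0k → loss $17.5k.
$783.7k: same outcome either way → loss $0k.
$305.7k: same outcome either way → loss $0k.
$638.1k: truthful gives $10.8k, deviation gives $0k → loss $10.8k.
Maximum loss: $17.5k.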